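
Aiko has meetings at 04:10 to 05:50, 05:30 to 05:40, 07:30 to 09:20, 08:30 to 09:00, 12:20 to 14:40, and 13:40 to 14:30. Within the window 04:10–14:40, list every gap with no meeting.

05:50-07:30, 09:20-12:20

The merged coverage is 04:10-05:50, 07:30-09:20, 12:20-14:40.
Uncovered inside 04:10-14:40: 05:50-07:30, 09:20-12:20.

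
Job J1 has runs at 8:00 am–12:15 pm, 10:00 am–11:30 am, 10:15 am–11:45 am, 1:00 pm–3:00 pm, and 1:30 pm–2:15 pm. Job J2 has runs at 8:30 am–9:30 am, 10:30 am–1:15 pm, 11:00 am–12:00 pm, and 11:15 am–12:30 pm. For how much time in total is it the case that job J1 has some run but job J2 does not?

3 h 15 min

Merge the first list: 8:00 am–12:15 pm, 1:00 pm–3:00 pm.
Merge the second list: 8:30 am–9:30 am, 10:30 am–1:15 pm.
A \ B = 8:00 am–8:30 am, 9:30 am–10:30 am, 1:15 pm–3:00 pm.
Total: 30 min + 1 h + 1 h 45 min = 3 h 15 min.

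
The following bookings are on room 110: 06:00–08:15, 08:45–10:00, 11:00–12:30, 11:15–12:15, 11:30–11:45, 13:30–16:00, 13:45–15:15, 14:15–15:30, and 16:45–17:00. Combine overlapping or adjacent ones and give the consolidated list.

06:00–08:15, 08:45–10:00, 11:00–12:30, 13:30–16:00, 16:45–17:00

08:45–10:00 is disjoint → start new block.
11:00–12:30 is disjoint → start new block.
11:15–12:15 overlaps/touches 11:00–12:30 → extend to 11:00–12:30.
11:30–11:45 overlaps/touches 11:00–12:30 → extend to 11:00–12:30.
13:30–16:00 is disjoint → start new block.
13:45–15:15 overlaps/touches 13:30–16:00 → extend to 13:30–16:00.
14:15–15:30 overlaps/touches 13:30–16:00 → extend to 13:30–16:00.
16:45–17:00 is disjoint → start new block.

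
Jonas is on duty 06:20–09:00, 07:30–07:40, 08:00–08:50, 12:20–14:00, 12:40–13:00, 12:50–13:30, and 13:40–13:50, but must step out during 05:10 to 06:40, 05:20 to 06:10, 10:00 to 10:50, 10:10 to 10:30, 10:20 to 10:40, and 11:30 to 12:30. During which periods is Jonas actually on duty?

06:40–09:00, 12:30–14:00

First set merges to 06:20–09:00, 12:20–14:00.
Second set merges to 05:10–06:40, 10:00–10:50, 11:30–12:30.
06:20–09:00 minus B → 06:40–09:00.
12:20–14:00 minus B → 12:30–14:00.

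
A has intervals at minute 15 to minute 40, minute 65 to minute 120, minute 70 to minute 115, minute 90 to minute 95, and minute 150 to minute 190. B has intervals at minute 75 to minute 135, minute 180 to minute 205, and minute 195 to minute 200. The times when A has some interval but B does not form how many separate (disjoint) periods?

3

A, merged: minute 15 to minute 40, minute 65 to minute 120, minute 150 to minute 190.
B, merged: minute 75 to minute 135, minute 180 to minute 205.
A \ B = minute 15 to minute 40, minute 65 to minute 75, minute 150 to minute 180.
That is 3 disjoint pieces.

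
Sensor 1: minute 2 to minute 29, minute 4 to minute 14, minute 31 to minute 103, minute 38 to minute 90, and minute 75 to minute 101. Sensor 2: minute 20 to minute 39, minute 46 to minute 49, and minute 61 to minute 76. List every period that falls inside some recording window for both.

First set merges to minute 2 to minute 29, minute 31 to minute 103.
minute 2 to minute 29 meets the second set on minute 20 to minute 29.
minute 31 to minute 103 meets the second set on minute 31 to minute 39, minute 46 to minute 49, minute 61 to minute 76.

minute 20 to minute 29, minute 31 to minute 39, minute 46 to minute 49, minute 61 to minute 76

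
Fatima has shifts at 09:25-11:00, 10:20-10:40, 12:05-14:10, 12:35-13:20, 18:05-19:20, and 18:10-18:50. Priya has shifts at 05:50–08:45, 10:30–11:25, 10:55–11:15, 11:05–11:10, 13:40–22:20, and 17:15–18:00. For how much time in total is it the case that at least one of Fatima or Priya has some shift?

First set merges to 09:25–11:00, 12:05–14:10, 18:05–19:20.
Second set merges to 05:50–08:45, 10:30–11:25, 13:40–22:20.
A ∪ B = 05:50–08:45, 09:25–11:25, 12:05–22:20.
Total: 2 h 55 min + 2 h + 10 h 15 min = 15 h 10 min.

15 h 10 min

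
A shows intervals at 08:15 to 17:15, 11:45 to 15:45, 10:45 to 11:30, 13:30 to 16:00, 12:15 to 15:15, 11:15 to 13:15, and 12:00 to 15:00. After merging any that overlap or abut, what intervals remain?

08:15–17:15

Sort by start: 08:15–17:15, 10:45–11:30, 11:15–13:15, 11:45–15:45, 12:00–15:00, 12:15–15:15, 13:30–16:00.
10:45–11:30 overlaps/touches 08:15–17:15 → extend to 08:15–17:15.
11:15–13:15 overlaps/touches 08:15–17:15 → extend to 08:15–17:15.
11:45–15:45 overlaps/touches 08:15–17:15 → extend to 08:15–17:15.
12:00–15:00 overlaps/touches 08:15–17:15 → extend to 08:15–17:15.
12:15–15:15 overlaps/touches 08:15–17:15 → extend to 08:15–17:15.
13:30–16:00 overlaps/touches 08:15–17:15 → extend to 08:15–17:15.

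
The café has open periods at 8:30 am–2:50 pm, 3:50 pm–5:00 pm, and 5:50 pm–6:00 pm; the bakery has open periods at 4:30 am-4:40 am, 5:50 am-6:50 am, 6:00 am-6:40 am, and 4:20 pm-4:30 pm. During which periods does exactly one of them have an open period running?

4:30 am-4:40 am, 5:50 am-6:50 am, 8:30 am-2:50 pm, 3:50 pm-4:20 pm, 4:30 pm-5:00 pm, 5:50 pm-6:00 pm

Second set merges to 4:30 am-4:40 am, 5:50 am-6:50 am, 4:20 pm-4:30 pm.
A but not B: 8:30 am-2:50 pm, 3:50 pm-4:20 pm, 4:30 pm-5:00 pm, 5:50 pm-6:00 pm.
B but not A: 4:30 am-4:40 am, 5:50 am-6:50 am.
Combining gives A △ B.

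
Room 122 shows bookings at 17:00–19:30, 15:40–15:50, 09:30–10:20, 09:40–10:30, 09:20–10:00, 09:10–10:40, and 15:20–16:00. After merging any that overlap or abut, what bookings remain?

Sort by start: 09:10-10:40, 09:20-10:00, 09:30-10:20, 09:40-10:30, 15:20-16:00, 15:40-15:50, 17:00-19:30.
09:20-10:00 overlaps/touches 09:10-10:40 → extend to 09:10-10:40.
09:30-10:20 overlaps/touches 09:10-10:40 → extend to 09:10-10:40.
09:40-10:30 overlaps/touches 09:10-10:40 → extend to 09:10-10:40.
15:20-16:00 is disjoint → start new block.
15:40-15:50 overlaps/touches 15:20-16:00 → extend to 15:20-16:00.
17:00-19:30 is disjoint → start new block.

09:10-10:40, 15:20-16:00, 17:00-19:30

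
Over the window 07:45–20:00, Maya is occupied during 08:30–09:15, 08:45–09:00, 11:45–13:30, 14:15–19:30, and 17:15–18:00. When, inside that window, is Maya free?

After merging, the occupied span is 08:30-09:15, 11:45-13:30, 14:15-19:30.
Gaps within 07:45-20:00: 07:45-08:30, 09:15-11:45, 13:30-14:15, 19:30-20:00.

07:45-08:30, 09:15-11:45, 13:30-14:15, 19:30-20:00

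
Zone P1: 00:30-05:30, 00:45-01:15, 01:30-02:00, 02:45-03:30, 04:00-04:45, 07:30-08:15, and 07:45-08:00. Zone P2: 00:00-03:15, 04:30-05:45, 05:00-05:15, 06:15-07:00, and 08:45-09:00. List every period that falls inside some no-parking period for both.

00:30–03:15, 04:30–05:30

First set merges to 00:30–05:30, 07:30–08:15.
Second set merges to 00:00–03:15, 04:30–05:45, 06:15–07:00, 08:45–09:00.
00:30–05:30 overlaps B on 00:30–03:15, 04:30–05:30.
07:30–08:15 falls entirely outside B.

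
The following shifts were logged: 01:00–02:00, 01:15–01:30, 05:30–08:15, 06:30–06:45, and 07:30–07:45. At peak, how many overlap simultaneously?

Walk the sorted start/end points keeping a running depth.
The depth first hits 2 at 01:15.

2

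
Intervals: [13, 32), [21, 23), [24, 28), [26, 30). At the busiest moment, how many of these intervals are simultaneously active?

At 26, 3 of the intervals are simultaneously active.
No point has more.

3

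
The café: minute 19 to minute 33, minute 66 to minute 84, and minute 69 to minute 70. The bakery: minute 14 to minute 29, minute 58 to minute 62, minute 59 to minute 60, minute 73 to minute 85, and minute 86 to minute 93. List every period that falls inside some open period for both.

minute 19 to minute 29, minute 73 to minute 84

First set merges to minute 19 to minute 33, minute 66 to minute 84.
Second set merges to minute 14 to minute 29, minute 58 to minute 62, minute 73 to minute 85, minute 86 to minute 93.
minute 19 to minute 33 overlaps B on minute 19 to minute 29.
minute 66 to minute 84 overlaps B on minute 73 to minute 84.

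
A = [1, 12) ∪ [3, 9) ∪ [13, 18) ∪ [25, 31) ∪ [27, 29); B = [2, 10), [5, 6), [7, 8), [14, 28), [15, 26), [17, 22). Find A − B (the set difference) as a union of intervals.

[1, 2) ∪ [10, 12) ∪ [13, 14) ∪ [28, 31)

A, merged: [1, 12), [13, 18), [25, 31).
B, merged: [2, 10), [14, 28).
[1, 12) minus B → [1, 2), [10, 12).
[13, 18) minus B → [13, 14).
[25, 31) minus B → [28, 31).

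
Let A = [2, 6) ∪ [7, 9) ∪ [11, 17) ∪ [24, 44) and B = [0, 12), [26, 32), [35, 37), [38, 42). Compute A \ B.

[2, 6): fully covered by B → removed.
[7, 9): fully covered by B → removed.
[11, 17) minus B → [12, 17).
[24, 44) minus B → [24, 26), [32, 35), [37, 38), [42, 44).

[12, 17) ∪ [24, 26) ∪ [32, 35) ∪ [37, 38) ∪ [42, 44)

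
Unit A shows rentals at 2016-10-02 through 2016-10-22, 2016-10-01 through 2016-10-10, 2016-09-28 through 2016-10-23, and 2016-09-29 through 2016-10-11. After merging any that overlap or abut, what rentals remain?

Sort by start: 2016-09-28 through 2016-10-23, 2016-09-29 through 2016-10-11, 2016-10-01 through 2016-10-10, 2016-10-02 through 2016-10-22.
2016-09-29 through 2016-10-11 overlaps/touches 2016-09-28 through 2016-10-23 → extend to 2016-09-28 through 2016-10-23.
2016-10-01 through 2016-10-10 overlaps/touches 2016-09-28 through 2016-10-23 → extend to 2016-09-28 through 2016-10-23.
2016-10-02 through 2016-10-22 overlaps/touches 2016-09-28 through 2016-10-23 → extend to 2016-09-28 through 2016-10-23.

2016-09-28 through 2016-10-23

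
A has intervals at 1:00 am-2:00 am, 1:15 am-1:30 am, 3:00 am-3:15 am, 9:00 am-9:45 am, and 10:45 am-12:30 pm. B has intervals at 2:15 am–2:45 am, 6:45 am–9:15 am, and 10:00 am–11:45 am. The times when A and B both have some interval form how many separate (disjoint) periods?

2

Merge the first list: 1:00 am-2:00 am, 3:00 am-3:15 am, 9:00 am-9:45 am, 10:45 am-12:30 pm.
A ∩ B = 9:00 am-9:15 am, 10:45 am-11:45 am.
That is 2 disjoint pieces.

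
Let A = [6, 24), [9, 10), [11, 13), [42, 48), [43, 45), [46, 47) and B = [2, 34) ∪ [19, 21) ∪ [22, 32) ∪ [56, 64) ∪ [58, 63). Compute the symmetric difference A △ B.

[2, 6) ∪ [24, 34) ∪ [42, 48) ∪ [56, 64)

First set merges to [6, 24), [42, 48).
Second set merges to [2, 34), [56, 64).
A \ B = [42, 48).
B \ A = [2, 6), [24, 34), [56, 64).
Union of the two gives the symmetric difference.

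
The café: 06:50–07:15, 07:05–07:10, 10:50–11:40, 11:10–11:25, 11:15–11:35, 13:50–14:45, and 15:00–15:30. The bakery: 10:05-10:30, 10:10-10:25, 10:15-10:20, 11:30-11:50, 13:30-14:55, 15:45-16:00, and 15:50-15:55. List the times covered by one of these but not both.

First set merges to 06:50–07:15, 10:50–11:40, 13:50–14:45, 15:00–15:30.
Second set merges to 10:05–10:30, 11:30–11:50, 13:30–14:55, 15:45–16:00.
A but not B: 06:50–07:15, 10:50–11:30, 15:00–15:30.
B but not A: 10:05–10:30, 11:40–11:50, 13:30–13:50, 14:45–14:55, 15:45–16:00.
Combining gives A △ B.

06:50–07:15, 10:05–10:30, 10:50–11:30, 11:40–11:50, 13:30–13:50, 14:45–14:55, 15:00–15:30, 15:45–16:00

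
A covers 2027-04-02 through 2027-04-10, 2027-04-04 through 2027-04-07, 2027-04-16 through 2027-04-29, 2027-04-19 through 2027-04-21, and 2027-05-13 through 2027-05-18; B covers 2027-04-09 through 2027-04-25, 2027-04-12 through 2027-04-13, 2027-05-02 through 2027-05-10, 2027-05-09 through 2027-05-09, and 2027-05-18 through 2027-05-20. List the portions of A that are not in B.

2027-04-02 through 2027-04-08, 2027-04-26 through 2027-04-29, 2027-05-13 through 2027-05-17

A, merged: 2027-04-02 through 2027-04-10, 2027-04-16 through 2027-04-29, 2027-05-13 through 2027-05-18.
B, merged: 2027-04-09 through 2027-04-25, 2027-05-02 through 2027-05-10, 2027-05-18 through 2027-05-20.
2027-04-02 through 2027-04-10 with B removed leaves 2027-04-02 through 2027-04-08.
2027-04-16 through 2027-04-29 with B removed leaves 2027-04-26 through 2027-04-29.
2027-05-13 through 2027-05-18 with B removed leaves 2027-05-13 through 2027-05-17.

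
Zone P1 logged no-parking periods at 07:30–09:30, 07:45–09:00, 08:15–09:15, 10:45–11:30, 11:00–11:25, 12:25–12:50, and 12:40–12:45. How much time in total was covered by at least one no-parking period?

3 h 10 min

Merged: 07:30-09:30, 10:45-11:30, 12:25-12:50.
Lengths: 2 h + 45 min + 25 min = 3 h 10 min.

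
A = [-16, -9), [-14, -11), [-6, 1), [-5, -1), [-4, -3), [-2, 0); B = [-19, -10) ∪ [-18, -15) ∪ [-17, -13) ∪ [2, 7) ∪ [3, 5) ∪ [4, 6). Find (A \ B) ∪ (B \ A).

A, merged: [-16, -9), [-6, 1).
B, merged: [-19, -10), [2, 7).
A \ B = [-10, -9), [-6, 1).
B \ A = [-19, -16), [2, 7).
Union of the two gives the symmetric difference.

[-19, -16) ∪ [-10, -9) ∪ [-6, 1) ∪ [2, 7)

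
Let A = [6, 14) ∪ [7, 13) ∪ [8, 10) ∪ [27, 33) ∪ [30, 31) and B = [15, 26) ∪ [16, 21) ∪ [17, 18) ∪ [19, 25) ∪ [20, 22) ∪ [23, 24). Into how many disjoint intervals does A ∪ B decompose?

3

First set merges to [6, 14), [27, 33).
Second set merges to [15, 26).
A ∪ B = [6, 14), [15, 26), [27, 33).
That is 3 disjoint pieces.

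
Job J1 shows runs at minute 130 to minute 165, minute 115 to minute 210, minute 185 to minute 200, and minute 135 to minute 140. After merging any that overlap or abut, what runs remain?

Sort by start: minute 115 to minute 210, minute 130 to minute 165, minute 135 to minute 140, minute 185 to minute 200.
minute 130 to minute 165 overlaps/touches minute 115 to minute 210 → extend to minute 115 to minute 210.
minute 135 to minute 140 overlaps/touches minute 115 to minute 210 → extend to minute 115 to minute 210.
minute 185 to minute 200 overlaps/touches minute 115 to minute 210 → extend to minute 115 to minute 210.

minute 115 to minute 210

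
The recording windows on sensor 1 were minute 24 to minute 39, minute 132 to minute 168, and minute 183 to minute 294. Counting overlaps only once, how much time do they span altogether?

162 minutes

Merged: minute 24 to minute 39, minute 132 to minute 168, minute 183 to minute 294.
Lengths: 15 minutes + 36 minutes + 111 minutes = 162 minutes.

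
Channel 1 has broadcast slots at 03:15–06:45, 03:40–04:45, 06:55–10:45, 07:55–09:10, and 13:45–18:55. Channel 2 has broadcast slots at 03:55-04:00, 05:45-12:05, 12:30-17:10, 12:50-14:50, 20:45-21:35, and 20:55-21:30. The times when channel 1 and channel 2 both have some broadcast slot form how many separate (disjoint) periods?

4

Merge the first list: 03:15–06:45, 06:55–10:45, 13:45–18:55.
Merge the second list: 03:55–04:00, 05:45–12:05, 12:30–17:10, 20:45–21:35.
A ∩ B = 03:55–04:00, 05:45–06:45, 06:55–10:45, 13:45–17:10.
That is 4 disjoint pieces.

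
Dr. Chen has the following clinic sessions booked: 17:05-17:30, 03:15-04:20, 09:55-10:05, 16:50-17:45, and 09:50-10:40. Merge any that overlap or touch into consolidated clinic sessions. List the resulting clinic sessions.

03:15–04:20, 09:50–10:40, 16:50–17:45

Sort by start: 03:15–04:20, 09:50–10:40, 09:55–10:05, 16:50–17:45, 17:05–17:30.
09:50–10:40 is disjoint → start new block.
09:55–10:05 overlaps/touches 09:50–10:40 → extend to 09:50–10:40.
16:50–17:45 is disjoint → start new block.
17:05–17:30 overlaps/touches 16:50–17:45 → extend to 16:50–17:45.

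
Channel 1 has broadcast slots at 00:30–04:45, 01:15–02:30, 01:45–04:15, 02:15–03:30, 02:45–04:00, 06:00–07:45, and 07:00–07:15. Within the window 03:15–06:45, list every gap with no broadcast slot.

04:45-06:00

The merged coverage is 00:30-04:45, 06:00-07:45.
Gaps within 03:15-06:45: 04:45-06:00.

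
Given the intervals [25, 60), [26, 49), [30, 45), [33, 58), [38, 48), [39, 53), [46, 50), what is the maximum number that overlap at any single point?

Sweep endpoints in order; track running count of active intervals.
Peak of 6 reached at 39.

6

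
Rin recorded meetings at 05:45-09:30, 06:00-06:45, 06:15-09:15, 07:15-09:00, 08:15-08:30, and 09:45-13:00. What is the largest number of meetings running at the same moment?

At 08:15, 4 of the intervals are simultaneously active.
No point has more.

4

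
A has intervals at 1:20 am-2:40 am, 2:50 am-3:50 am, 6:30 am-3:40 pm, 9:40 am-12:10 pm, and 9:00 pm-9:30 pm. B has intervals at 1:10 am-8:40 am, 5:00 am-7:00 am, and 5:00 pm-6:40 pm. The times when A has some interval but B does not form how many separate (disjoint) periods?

First set merges to 1:20 am–2:40 am, 2:50 am–3:50 am, 6:30 am–3:40 pm, 9:00 pm–9:30 pm.
Second set merges to 1:10 am–8:40 am, 5:00 pm–6:40 pm.
A \ B = 8:40 am–3:40 pm, 9:00 pm–9:30 pm.
That is 2 disjoint pieces.

2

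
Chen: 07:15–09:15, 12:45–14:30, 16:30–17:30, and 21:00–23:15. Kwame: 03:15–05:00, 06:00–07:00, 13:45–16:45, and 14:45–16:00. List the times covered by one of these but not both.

Second set merges to 03:15–05:00, 06:00–07:00, 13:45–16:45.
A but not B: 07:15–09:15, 12:45–13:45, 16:45–17:30, 21:00–23:15.
B but not A: 03:15–05:00, 06:00–07:00, 14:30–16:30.
Combining gives A △ B.

03:15–05:00, 06:00–07:00, 07:15–09:15, 12:45–13:45, 14:30–16:30, 16:45–17:30, 21:00–23:15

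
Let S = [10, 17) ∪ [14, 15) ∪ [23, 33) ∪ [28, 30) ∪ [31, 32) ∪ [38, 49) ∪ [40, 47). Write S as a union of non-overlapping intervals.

[10, 17) ∪ [23, 33) ∪ [38, 49)

[14, 15) overlaps/touches [10, 17) → extend to [10, 17).
[23, 33) is disjoint → start new block.
[28, 30) overlaps/touches [23, 33) → extend to [23, 33).
[31, 32) overlaps/touches [23, 33) → extend to [23, 33).
[38, 49) is disjoint → start new block.
[40, 47) overlaps/touches [38, 49) → extend to [38, 49).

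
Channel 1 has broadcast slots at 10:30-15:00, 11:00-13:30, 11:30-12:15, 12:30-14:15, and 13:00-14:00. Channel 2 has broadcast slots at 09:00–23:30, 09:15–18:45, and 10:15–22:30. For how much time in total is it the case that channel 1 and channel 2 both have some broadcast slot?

First set merges to 10:30–15:00.
Second set merges to 09:00–23:30.
A ∩ B = 10:30–15:00.
Total: 4 h 30 min.

4 h 30 min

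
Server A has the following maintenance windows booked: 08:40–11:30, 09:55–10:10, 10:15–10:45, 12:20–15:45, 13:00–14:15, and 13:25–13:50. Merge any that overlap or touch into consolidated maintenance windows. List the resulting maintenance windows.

08:40-11:30, 12:20-15:45

09:55-10:10 overlaps/touches 08:40-11:30 → extend to 08:40-11:30.
10:15-10:45 overlaps/touches 08:40-11:30 → extend to 08:40-11:30.
12:20-15:45 is disjoint → start new block.
13:00-14:15 overlaps/touches 12:20-15:45 → extend to 12:20-15:45.
13:25-13:50 overlaps/touches 12:20-15:45 → extend to 12:20-15:45.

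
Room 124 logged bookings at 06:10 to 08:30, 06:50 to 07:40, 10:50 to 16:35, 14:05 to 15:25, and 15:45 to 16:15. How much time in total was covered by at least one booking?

Merged: 06:10–08:30, 10:50–16:35.
Lengths: 2 h 20 min + 5 h 45 min = 8 h 5 min.

8 h 5 min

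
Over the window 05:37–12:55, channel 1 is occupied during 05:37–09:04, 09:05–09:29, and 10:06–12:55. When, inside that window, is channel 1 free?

After merging, the occupied span is 05:37-09:04, 09:05-09:29, 10:06-12:55.
Complement within 05:37-12:55: 09:04-09:05, 09:29-10:06.

09:04-09:05, 09:29-10:06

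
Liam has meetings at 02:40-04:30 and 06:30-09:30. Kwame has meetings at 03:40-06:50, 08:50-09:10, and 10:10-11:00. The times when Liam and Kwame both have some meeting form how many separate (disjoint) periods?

A ∩ B = 03:40–04:30, 06:30–06:50, 08:50–09:10.
That is 3 disjoint pieces.

3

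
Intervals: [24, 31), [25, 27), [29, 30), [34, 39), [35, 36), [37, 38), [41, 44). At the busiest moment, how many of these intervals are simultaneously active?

2

Walk the sorted start/end points keeping a running depth.
The depth first hits 2 at 25.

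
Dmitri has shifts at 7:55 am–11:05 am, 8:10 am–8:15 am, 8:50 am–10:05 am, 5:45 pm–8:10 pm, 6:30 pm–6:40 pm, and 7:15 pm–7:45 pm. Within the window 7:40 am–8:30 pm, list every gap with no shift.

Covered (merged): 7:55 am-11:05 am, 5:45 pm-8:10 pm.
Complement within 7:40 am-8:30 pm: 7:40 am-7:55 am, 11:05 am-5:45 pm, 8:10 pm-8:30 pm.

7:40 am-7:55 am, 11:05 am-5:45 pm, 8:10 pm-8:30 pm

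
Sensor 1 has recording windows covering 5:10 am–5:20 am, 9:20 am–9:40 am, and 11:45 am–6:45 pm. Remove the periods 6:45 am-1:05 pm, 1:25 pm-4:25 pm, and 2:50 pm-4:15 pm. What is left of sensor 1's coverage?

5:10 am–5:20 am, 1:05 pm–1:25 pm, 4:25 pm–6:45 pm

Second set merges to 6:45 am–1:05 pm, 1:25 pm–4:25 pm.
5:10 am–5:20 am: no B overlap → unchanged.
9:20 am–9:40 am: fully covered by B → removed.
11:45 am–6:45 pm minus B → 1:05 pm–1:25 pm, 4:25 pm–6:45 pm.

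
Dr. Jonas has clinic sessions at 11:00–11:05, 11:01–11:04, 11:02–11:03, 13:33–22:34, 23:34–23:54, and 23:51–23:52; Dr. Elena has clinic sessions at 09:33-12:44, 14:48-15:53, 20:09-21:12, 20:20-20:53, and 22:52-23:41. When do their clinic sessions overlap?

A, merged: 11:00-11:05, 13:33-22:34, 23:34-23:54.
B, merged: 09:33-12:44, 14:48-15:53, 20:09-21:12, 22:52-23:41.
11:00-11:05 ∩ B → 11:00-11:05.
13:33-22:34 ∩ B → 14:48-15:53, 20:09-21:12.
23:34-23:54 ∩ B → 23:34-23:41.

11:00-11:05, 14:48-15:53, 20:09-21:12, 23:34-23:41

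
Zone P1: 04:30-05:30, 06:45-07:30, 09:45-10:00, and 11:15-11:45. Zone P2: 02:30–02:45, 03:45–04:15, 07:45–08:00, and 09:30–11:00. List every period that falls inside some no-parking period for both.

09:45-10:00

04:30-05:30 falls entirely outside B.
06:45-07:30 falls entirely outside B.
09:45-10:00 overlaps B on 09:45-10:00.
11:15-11:45 falls entirely outside B.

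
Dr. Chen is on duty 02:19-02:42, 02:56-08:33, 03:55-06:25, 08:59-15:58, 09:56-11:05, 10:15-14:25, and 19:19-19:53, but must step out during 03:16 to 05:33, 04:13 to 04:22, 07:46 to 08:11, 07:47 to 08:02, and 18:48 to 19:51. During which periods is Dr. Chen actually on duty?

First set merges to 02:19–02:42, 02:56–08:33, 08:59–15:58, 19:19–19:53.
Second set merges to 03:16–05:33, 07:46–08:11, 18:48–19:51.
02:19–02:42 is untouched.
02:56–08:33 with B removed leaves 02:56–03:16, 05:33–07:46, 08:11–08:33.
08:59–15:58 is untouched.
19:19–19:53 with B removed leaves 19:51–19:53.

02:19–02:42, 02:56–03:16, 05:33–07:46, 08:11–08:33, 08:59–15:58, 19:51–19:53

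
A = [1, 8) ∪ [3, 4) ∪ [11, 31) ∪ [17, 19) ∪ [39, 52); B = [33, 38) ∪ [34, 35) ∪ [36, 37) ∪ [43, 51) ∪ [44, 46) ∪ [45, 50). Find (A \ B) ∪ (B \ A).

First set merges to [1, 8), [11, 31), [39, 52).
Second set merges to [33, 38), [43, 51).
A \ B = [1, 8), [11, 31), [39, 43), [51, 52).
B \ A = [33, 38).
Union of the two gives the symmetric difference.

[1, 8) ∪ [11, 31) ∪ [33, 38) ∪ [39, 43) ∪ [51, 52)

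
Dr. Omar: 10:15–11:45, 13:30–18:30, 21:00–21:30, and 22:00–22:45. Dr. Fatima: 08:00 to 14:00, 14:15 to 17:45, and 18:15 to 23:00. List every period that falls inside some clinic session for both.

10:15–11:45, 13:30–14:00, 14:15–17:45, 18:15–18:30, 21:00–21:30, 22:00–22:45

10:15–11:45 ∩ B → 10:15–11:45.
13:30–18:30 ∩ B → 13:30–14:00, 14:15–17:45, 18:15–18:30.
21:00–21:30 ∩ B → 21:00–21:30.
22:00–22:45 ∩ B → 22:00–22:45.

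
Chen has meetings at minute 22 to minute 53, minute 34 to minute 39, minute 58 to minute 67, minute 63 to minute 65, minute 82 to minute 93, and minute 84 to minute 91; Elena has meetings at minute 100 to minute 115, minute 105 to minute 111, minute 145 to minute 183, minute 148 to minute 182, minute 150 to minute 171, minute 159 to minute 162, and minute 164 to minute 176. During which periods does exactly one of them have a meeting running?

Merge the first list: minute 22 to minute 53, minute 58 to minute 67, minute 82 to minute 93.
Merge the second list: minute 100 to minute 115, minute 145 to minute 183.
Only in the first: minute 22 to minute 53, minute 58 to minute 67, minute 82 to minute 93.
Only in the second: minute 100 to minute 115, minute 145 to minute 183.
Together these are the periods covered by exactly one.

minute 22 to minute 53, minute 58 to minute 67, minute 82 to minute 93, minute 100 to minute 115, minute 145 to minute 183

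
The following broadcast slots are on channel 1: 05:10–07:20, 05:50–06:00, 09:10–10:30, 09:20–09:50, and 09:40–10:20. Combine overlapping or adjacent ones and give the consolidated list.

05:10–07:20, 09:10–10:30

05:50–06:00 overlaps/touches 05:10–07:20 → extend to 05:10–07:20.
09:10–10:30 is disjoint → start new block.
09:20–09:50 overlaps/touches 09:10–10:30 → extend to 09:10–10:30.
09:40–10:20 overlaps/touches 09:10–10:30 → extend to 09:10–10:30.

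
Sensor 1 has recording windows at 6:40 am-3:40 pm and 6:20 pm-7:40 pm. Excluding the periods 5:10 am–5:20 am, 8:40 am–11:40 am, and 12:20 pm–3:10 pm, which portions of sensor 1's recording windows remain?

6:40 am–3:40 pm with B removed leaves 6:40 am–8:40 am, 11:40 am–12:20 pm, 3:10 pm–3:40 pm.
6:20 pm–7:40 pm is untouched.

6:40 am–8:40 am, 11:40 am–12:20 pm, 3:10 pm–3:40 pm, 6:20 pm–7:40 pm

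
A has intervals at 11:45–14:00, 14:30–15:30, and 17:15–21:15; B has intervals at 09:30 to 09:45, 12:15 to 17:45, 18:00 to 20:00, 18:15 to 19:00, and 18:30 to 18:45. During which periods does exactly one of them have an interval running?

Merge the second list: 09:30-09:45, 12:15-17:45, 18:00-20:00.
A but not B: 11:45-12:15, 17:45-18:00, 20:00-21:15.
B but not A: 09:30-09:45, 14:00-14:30, 15:30-17:15.
Combining gives A △ B.

09:30-09:45, 11:45-12:15, 14:00-14:30, 15:30-17:15, 17:45-18:00, 20:00-21:15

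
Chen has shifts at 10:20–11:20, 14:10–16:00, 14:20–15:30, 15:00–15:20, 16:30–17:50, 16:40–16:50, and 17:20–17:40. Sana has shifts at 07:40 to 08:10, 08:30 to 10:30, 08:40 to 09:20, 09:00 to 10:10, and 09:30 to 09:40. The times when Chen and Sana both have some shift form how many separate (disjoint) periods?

A, merged: 10:20-11:20, 14:10-16:00, 16:30-17:50.
B, merged: 07:40-08:10, 08:30-10:30.
A ∩ B = 10:20-10:30.
That is 1 disjoint piece.

1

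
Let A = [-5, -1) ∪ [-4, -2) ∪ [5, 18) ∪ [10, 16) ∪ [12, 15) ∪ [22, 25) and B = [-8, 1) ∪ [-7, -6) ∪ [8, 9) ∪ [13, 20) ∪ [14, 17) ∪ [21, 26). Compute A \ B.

A, merged: [-5, -1), [5, 18), [22, 25).
B, merged: [-8, 1), [8, 9), [13, 20), [21, 26).
[-5, -1) lies entirely inside B → drops out.
[5, 18) with B removed leaves [5, 8), [9, 13).
[22, 25) lies entirely inside B → drops out.

[5, 8) ∪ [9, 13)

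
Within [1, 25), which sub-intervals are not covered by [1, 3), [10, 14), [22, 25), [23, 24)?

[3, 10) ∪ [14, 22)

Covered (merged): [1, 3), [10, 14), [22, 25).
Gaps within [1, 25): [3, 10), [14, 22).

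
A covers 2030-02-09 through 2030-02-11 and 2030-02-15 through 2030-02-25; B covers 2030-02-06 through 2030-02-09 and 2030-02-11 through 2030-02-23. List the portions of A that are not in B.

2030-02-09 through 2030-02-11 \ B = 2030-02-10 through 2030-02-10.
2030-02-15 through 2030-02-25 \ B = 2030-02-24 through 2030-02-25.

2030-02-10 through 2030-02-10, 2030-02-24 through 2030-02-25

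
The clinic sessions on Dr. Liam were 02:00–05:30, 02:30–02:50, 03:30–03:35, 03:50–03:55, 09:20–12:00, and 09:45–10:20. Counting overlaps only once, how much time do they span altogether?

Merged: 02:00-05:30, 09:20-12:00.
Lengths: 3 h 30 min + 2 h 40 min = 6 h 10 min.

6 h 10 min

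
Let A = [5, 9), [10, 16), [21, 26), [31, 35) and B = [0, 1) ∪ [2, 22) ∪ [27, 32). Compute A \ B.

[5, 9) lies entirely inside B → drops out.
[10, 16) lies entirely inside B → drops out.
[21, 26) with B removed leaves [22, 26).
[31, 35) with B removed leaves [32, 35).

[22, 26) ∪ [32, 35)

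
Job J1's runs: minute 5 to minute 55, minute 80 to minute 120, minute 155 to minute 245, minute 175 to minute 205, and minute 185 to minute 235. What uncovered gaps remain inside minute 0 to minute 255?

minute 0 to minute 5, minute 55 to minute 80, minute 120 to minute 155, minute 245 to minute 255

Covered (merged): minute 5 to minute 55, minute 80 to minute 120, minute 155 to minute 245.
Uncovered inside minute 0 to minute 255: minute 0 to minute 5, minute 55 to minute 80, minute 120 to minute 155, minute 245 to minute 255.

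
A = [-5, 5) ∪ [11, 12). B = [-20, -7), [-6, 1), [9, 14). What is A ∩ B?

[-5, 1) ∪ [11, 12)

[-5, 5) meets the second set on [-5, 1).
[11, 12) meets the second set on [11, 12).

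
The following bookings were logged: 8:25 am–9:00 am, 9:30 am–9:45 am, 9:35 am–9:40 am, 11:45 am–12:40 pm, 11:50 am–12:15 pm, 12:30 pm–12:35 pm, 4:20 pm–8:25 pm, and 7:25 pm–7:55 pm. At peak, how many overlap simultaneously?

At 9:35 am, 2 of the intervals are simultaneously active.
No point has more.

2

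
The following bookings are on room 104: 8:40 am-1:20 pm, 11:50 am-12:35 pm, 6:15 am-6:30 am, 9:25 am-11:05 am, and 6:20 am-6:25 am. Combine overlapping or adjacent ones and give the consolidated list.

6:15 am-6:30 am, 8:40 am-1:20 pm

Sort by start: 6:15 am-6:30 am, 6:20 am-6:25 am, 8:40 am-1:20 pm, 9:25 am-11:05 am, 11:50 am-12:35 pm.
6:20 am-6:25 am overlaps/touches 6:15 am-6:30 am → extend to 6:15 am-6:30 am.
8:40 am-1:20 pm is disjoint → start new block.
9:25 am-11:05 am overlaps/touches 8:40 am-1:20 pm → extend to 8:40 am-1:20 pm.
11:50 am-12:35 pm overlaps/touches 8:40 am-1:20 pm → extend to 8:40 am-1:20 pm.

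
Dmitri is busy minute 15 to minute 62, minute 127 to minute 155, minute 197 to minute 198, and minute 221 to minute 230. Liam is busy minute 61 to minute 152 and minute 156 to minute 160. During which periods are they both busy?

minute 15 to minute 62 meets the second set on minute 61 to minute 62.
minute 127 to minute 155 meets the second set on minute 127 to minute 152.
minute 197 to minute 198: no overlap with the second set.
minute 221 to minute 230: no overlap with the second set.

minute 61 to minute 62, minute 127 to minute 152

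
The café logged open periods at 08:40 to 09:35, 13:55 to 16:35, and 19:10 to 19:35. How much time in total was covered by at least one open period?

4 h

Merged: 08:40–09:35, 13:55–16:35, 19:10–19:35.
Lengths: 55 min + 2 h 40 min + 25 min = 4 h.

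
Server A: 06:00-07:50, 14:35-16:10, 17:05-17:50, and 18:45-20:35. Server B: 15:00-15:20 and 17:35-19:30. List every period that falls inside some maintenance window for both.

15:00–15:20, 17:35–17:50, 18:45–19:30

06:00–07:50 meets no B interval.
14:35–16:10 ∩ B → 15:00–15:20.
17:05–17:50 ∩ B → 17:35–17:50.
18:45–20:35 ∩ B → 18:45–19:30.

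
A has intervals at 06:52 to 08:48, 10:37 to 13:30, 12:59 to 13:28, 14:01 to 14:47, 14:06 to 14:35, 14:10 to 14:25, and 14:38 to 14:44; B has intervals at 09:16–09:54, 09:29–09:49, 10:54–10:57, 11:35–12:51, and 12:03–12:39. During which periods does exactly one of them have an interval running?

A, merged: 06:52–08:48, 10:37–13:30, 14:01–14:47.
B, merged: 09:16–09:54, 10:54–10:57, 11:35–12:51.
A \ B = 06:52–08:48, 10:37–10:54, 10:57–11:35, 12:51–13:30, 14:01–14:47.
B \ A = 09:16–09:54.
Union of the two gives the symmetric difference.

06:52–08:48, 09:16–09:54, 10:37–10:54, 10:57–11:35, 12:51–13:30, 14:01–14:47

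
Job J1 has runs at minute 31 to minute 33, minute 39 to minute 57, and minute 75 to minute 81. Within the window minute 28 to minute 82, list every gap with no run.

minute 28 to minute 31, minute 33 to minute 39, minute 57 to minute 75, minute 81 to minute 82

After merging, the occupied span is minute 31 to minute 33, minute 39 to minute 57, minute 75 to minute 81.
Gaps within minute 28 to minute 82: minute 28 to minute 31, minute 33 to minute 39, minute 57 to minute 75, minute 81 to minute 82.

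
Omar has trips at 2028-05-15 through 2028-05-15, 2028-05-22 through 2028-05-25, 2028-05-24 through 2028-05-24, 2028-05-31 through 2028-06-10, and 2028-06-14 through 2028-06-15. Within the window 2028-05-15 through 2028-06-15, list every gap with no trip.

2028-05-16 through 2028-05-21, 2028-05-26 through 2028-05-30, 2028-06-11 through 2028-06-13

Covered (merged): 2028-05-15 through 2028-05-15, 2028-05-22 through 2028-05-25, 2028-05-31 through 2028-06-10, 2028-06-14 through 2028-06-15.
Complement within 2028-05-15 through 2028-06-15: 2028-05-16 through 2028-05-21, 2028-05-26 through 2028-05-30, 2028-06-11 through 2028-06-13.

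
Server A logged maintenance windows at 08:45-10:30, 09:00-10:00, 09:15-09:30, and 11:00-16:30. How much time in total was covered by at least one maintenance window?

7 h 15 min

Merged: 08:45-10:30, 11:00-16:30.
Lengths: 1 h 45 min + 5 h 30 min = 7 h 15 min.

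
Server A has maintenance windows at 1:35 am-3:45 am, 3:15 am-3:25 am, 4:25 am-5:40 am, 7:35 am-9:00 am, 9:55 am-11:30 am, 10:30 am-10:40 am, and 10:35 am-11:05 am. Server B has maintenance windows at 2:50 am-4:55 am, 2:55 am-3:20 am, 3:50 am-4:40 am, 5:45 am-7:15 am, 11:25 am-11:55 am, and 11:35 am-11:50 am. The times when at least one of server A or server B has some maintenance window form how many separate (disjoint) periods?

4

Merge the first list: 1:35 am–3:45 am, 4:25 am–5:40 am, 7:35 am–9:00 am, 9:55 am–11:30 am.
Merge the second list: 2:50 am–4:55 am, 5:45 am–7:15 am, 11:25 am–11:55 am.
A ∪ B = 1:35 am–5:40 am, 5:45 am–7:15 am, 7:35 am–9:00 am, 9:55 am–11:55 am.
That is 4 disjoint pieces.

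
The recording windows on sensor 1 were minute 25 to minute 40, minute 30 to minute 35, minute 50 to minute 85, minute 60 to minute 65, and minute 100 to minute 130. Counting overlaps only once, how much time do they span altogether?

80 minutes

Merged: minute 25 to minute 40, minute 50 to minute 85, minute 100 to minute 130.
Lengths: 15 minutes + 35 minutes + 30 minutes = 80 minutes.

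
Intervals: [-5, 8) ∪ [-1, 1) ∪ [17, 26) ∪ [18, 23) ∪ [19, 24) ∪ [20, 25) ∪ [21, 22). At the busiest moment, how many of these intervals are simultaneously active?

At 21, 5 of the intervals are simultaneously active.
No point has more.

5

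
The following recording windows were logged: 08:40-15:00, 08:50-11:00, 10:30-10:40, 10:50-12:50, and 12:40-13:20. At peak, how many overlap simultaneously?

At 10:30, 3 of the intervals are simultaneously active.
No point has more.

3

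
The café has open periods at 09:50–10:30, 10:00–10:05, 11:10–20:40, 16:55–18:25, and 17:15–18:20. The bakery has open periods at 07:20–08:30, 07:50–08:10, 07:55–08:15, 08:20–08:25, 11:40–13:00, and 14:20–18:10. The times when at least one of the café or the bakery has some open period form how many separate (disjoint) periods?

3

First set merges to 09:50–10:30, 11:10–20:40.
Second set merges to 07:20–08:30, 11:40–13:00, 14:20–18:10.
A ∪ B = 07:20–08:30, 09:50–10:30, 11:10–20:40.
That is 3 disjoint pieces.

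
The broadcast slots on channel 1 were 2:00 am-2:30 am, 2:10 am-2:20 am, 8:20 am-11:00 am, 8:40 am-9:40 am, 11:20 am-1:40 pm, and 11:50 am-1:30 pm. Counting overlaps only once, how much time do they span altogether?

Merged: 2:00 am-2:30 am, 8:20 am-11:00 am, 11:20 am-1:40 pm.
Lengths: 30 min + 2 h 40 min + 2 h 20 min = 5 h 30 min.

5 h 30 min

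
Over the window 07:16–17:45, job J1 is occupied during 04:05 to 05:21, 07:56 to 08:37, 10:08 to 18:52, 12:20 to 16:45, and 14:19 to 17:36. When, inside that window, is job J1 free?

07:16-07:56, 08:37-10:08

After merging, the occupied span is 04:05-05:21, 07:56-08:37, 10:08-18:52.
Uncovered inside 07:16-17:45: 07:16-07:56, 08:37-10:08.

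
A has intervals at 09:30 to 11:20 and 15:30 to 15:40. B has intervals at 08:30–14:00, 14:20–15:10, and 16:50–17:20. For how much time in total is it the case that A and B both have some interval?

A ∩ B = 09:30-11:20.
Total: 1 h 50 min.

1 h 50 min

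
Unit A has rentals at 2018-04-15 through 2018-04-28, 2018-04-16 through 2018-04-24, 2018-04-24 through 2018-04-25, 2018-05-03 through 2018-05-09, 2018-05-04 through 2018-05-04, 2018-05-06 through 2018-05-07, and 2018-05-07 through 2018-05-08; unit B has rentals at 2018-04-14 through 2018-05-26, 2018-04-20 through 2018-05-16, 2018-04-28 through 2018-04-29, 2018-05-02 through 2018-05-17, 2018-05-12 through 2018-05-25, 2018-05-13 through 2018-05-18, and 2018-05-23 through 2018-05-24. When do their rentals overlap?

First set merges to 2018-04-15 through 2018-04-28, 2018-05-03 through 2018-05-09.
Second set merges to 2018-04-14 through 2018-05-26.
2018-04-15 through 2018-04-28 overlaps B on 2018-04-15 through 2018-04-28.
2018-05-03 through 2018-05-09 overlaps B on 2018-05-03 through 2018-05-09.

2018-04-15 through 2018-04-28, 2018-05-03 through 2018-05-09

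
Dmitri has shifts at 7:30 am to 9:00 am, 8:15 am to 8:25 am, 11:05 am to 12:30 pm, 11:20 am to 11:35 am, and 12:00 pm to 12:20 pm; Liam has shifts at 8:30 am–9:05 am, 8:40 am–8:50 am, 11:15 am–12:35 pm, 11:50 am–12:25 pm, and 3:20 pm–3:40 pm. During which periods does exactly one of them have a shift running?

A, merged: 7:30 am-9:00 am, 11:05 am-12:30 pm.
B, merged: 8:30 am-9:05 am, 11:15 am-12:35 pm, 3:20 pm-3:40 pm.
Only in the first: 7:30 am-8:30 am, 11:05 am-11:15 am.
Only in the second: 9:00 am-9:05 am, 12:30 pm-12:35 pm, 3:20 pm-3:40 pm.
Together these are the periods covered by exactly one.

7:30 am-8:30 am, 9:00 am-9:05 am, 11:05 am-11:15 am, 12:30 pm-12:35 pm, 3:20 pm-3:40 pm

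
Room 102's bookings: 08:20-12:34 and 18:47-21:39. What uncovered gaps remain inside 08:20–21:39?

12:34-18:47

The merged coverage is 08:20-12:34, 18:47-21:39.
Complement within 08:20-21:39: 12:34-18:47.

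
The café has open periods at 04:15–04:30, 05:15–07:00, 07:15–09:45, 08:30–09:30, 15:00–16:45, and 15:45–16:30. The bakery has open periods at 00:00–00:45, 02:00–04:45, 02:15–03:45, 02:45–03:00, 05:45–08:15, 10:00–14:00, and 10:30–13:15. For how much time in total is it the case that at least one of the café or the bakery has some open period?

Merge the first list: 04:15–04:30, 05:15–07:00, 07:15–09:45, 15:00–16:45.
Merge the second list: 00:00–00:45, 02:00–04:45, 05:45–08:15, 10:00–14:00.
A ∪ B = 00:00–00:45, 02:00–04:45, 05:15–09:45, 10:00–14:00, 15:00–16:45.
Total: 45 min + 2 h 45 min + 4 h 30 min + 4 h + 1 h 45 min = 13 h 45 min.

13 h 45 min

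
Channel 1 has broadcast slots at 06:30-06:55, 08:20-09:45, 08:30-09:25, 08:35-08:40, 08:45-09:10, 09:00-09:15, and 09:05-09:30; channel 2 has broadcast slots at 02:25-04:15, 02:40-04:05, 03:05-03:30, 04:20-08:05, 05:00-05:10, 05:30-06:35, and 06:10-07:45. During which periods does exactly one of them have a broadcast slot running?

A, merged: 06:30–06:55, 08:20–09:45.
B, merged: 02:25–04:15, 04:20–08:05.
A but not B: 08:20–09:45.
B but not A: 02:25–04:15, 04:20–06:30, 06:55–08:05.
Combining gives A △ B.

02:25–04:15, 04:20–06:30, 06:55–08:05, 08:20–09:45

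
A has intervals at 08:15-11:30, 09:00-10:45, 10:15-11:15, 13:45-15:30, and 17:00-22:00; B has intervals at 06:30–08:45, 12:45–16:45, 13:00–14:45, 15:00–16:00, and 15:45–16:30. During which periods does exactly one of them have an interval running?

Merge the first list: 08:15-11:30, 13:45-15:30, 17:00-22:00.
Merge the second list: 06:30-08:45, 12:45-16:45.
A but not B: 08:45-11:30, 17:00-22:00.
B but not A: 06:30-08:15, 12:45-13:45, 15:30-16:45.
Combining gives A △ B.

06:30-08:15, 08:45-11:30, 12:45-13:45, 15:30-16:45, 17:00-22:00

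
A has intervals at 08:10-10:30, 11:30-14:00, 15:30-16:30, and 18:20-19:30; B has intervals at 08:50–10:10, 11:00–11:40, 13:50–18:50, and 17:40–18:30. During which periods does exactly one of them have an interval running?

Merge the second list: 08:50–10:10, 11:00–11:40, 13:50–18:50.
Only in the first: 08:10–08:50, 10:10–10:30, 11:40–13:50, 18:50–19:30.
Only in the second: 11:00–11:30, 14:00–15:30, 16:30–18:20.
Together these are the periods covered by exactly one.

08:10–08:50, 10:10–10:30, 11:00–11:30, 11:40–13:50, 14:00–15:30, 16:30–18:20, 18:50–19:30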